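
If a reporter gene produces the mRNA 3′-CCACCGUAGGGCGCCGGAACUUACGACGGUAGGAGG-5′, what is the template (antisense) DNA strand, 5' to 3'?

5'-GGTGGCATCCCGCGGCCTTGAATGCTGCCATCCTCC-3'

Written 5'→3' the mRNA is GGAGGAUGGCAGCAUUCAAGGCCGCGGGAUGCCACC, so the coding DNA strand is GGAGGATGGCAGCATTCAAGGCCGCGGGATGCCACC. The template is its reverse complement.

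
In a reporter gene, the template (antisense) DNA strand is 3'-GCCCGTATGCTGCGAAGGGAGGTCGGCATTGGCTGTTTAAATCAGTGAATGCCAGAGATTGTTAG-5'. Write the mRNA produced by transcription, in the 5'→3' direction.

Reading the template 3'→5' as shown, RNA polymerase pairs each base (A→U, T→A, G↔C) to build mRNA 5'→3' directly.

5'-CGGGCAUACGACGCUUCCCUCCAGCCGUAACCGACAAAUUUAGUCACUUACGGUCUCUAACAAUC-3'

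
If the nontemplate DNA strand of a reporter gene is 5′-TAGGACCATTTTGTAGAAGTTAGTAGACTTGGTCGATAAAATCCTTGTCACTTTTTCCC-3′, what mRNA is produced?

5'-UAGGACCAUUUUGUAGAAGUUAGUAGACUUGGUCGAUAAAAUCCUUGUCACUUUUUCCC-3'

The mRNA is synthesized from the template strand, so it matches the coding strand with T replaced by U.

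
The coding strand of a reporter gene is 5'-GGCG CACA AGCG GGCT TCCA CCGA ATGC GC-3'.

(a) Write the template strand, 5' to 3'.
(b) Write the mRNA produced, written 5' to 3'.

(a) 5'-GCGCATTCGGTGGAAGCCCGCTTGTGCGCC-3'
(b) 5'-GGCGCACAAGCGGGCUUCCACCGAAUGCGC-3'

(a) The template strand is the reverse complement of the coding strand: complement CCGCGTGTTCGCCCGAAGGTGGCTTACGCG, then reverse.
(b) mRNA matches the coding strand with T→U.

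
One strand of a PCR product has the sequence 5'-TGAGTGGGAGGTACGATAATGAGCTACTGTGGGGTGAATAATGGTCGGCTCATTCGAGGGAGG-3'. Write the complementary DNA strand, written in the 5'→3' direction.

5'-CCTCCCTCGAATGAGCCGACCATTATTCACCCCACAGTAGCTCATTATCGTACCTCCCACTCA-3'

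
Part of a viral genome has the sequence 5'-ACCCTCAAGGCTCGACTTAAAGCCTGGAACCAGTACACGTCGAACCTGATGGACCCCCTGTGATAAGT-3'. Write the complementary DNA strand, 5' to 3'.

5'-ACTTATCACAGGGGGTCCATCAGGTTCGACGTGTACTGGTTCCAGGCTTTAAGTCGAGCCTTGAGGGT-3'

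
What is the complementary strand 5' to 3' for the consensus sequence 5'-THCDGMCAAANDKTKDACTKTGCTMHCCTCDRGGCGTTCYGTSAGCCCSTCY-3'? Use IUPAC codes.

Standard pairs A↔T, G↔C; ambiguity codes pair R↔Y, M↔K, S↔S, D↔H, N↔N. Complement (ADGHCKGTTTNHMAMHTGAMACGAKDGGAGHYCCGCAAGRCASTCGGGSAGR), then reverse for 5'→3'.

5'-RGASGGGCTSACRGAACGCCYHGAGGDKAGCAMAGTHMAMHNTTTGKCHGDA-3'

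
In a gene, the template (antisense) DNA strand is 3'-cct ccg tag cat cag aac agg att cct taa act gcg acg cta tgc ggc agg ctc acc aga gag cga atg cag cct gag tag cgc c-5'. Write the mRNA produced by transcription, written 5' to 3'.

5'-GGAGGCAUCGUAGUCUUGUCCUAAGGAAUUUGACGCUGCGAUACGCCGUCCGAGUGGUCUCUCGCUUACGUCGGACUCAUCGCGG-3'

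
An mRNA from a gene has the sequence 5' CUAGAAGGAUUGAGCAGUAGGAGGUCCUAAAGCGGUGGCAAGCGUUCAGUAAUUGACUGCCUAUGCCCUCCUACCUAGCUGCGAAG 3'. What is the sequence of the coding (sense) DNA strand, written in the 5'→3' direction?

5′-CTAGAAGGATTGAGCAGTAGGAGGTCCTAAAGCGGTGGCAAGCGTTCAGTAATTGACTGCCTATGCCCTCCTACCTAGCTGCGAAG-3′

The coding DNA strand has the same 5'→3' sequence as the mRNA with U replaced by T.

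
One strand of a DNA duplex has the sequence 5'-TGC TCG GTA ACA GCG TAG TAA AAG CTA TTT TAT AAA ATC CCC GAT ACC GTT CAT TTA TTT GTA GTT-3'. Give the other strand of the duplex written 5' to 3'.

5'-AACTACAAATAAATGAACGGTATCGGGGATTTTATAAAATAGCTTTTACTACGCTGTTACCGAGCA-3'

The complement of TGCTCGGTAACAGCGTAGTAAAAGCTATTTTATAAAATCCCCGATACCGTTCATTTATTTGTAGTT is ACGAGCCATTGTCGCATCATTTTCGATAAAATATTTTAGGGGCTATGGCAAGTAAATAAACATCAA (A↔T, G↔C). DNA strands are antiparallel, so the complementary strand runs 3'→5'; reversing gives the 5'→3' form.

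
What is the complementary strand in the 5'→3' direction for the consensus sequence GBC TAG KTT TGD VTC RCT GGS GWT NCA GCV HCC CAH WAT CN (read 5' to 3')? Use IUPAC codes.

5'-NGATWDTGGGDBGCTGNAWCSCCAGYGABHCAAAMCTAGVC-3'

Standard pairs A↔T, G↔C; ambiguity codes pair R↔Y, K↔M, W↔W, S↔S, B↔V, D↔H, N↔N. Complement (CVGATCMAAACHBAGYGACCSCWANGTCGBDGGGTDWTAGN), then reverse for 5'→3'.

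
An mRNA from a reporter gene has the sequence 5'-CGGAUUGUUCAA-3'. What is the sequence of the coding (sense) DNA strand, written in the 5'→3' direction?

The coding DNA strand has the same 5'→3' sequence as the mRNA with U replaced by T.

5'-CGGATTGTTCAA-3'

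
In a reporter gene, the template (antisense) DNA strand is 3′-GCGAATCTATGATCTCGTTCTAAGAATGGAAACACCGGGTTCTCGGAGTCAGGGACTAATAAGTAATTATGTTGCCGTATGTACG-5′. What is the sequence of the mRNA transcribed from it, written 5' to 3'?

Reading the template 3'→5' as shown, RNA polymerase pairs each base (A→U, T→A, G↔C) to build mRNA 5'→3' directly.

5'-CGCUUAGAUACUAGAGCAAGAUUCUUACCUUUGUGGCCCAAGAGCCUCAGUCCCUGAUUAUUCAUUAAUACAACGGCAUACAUGC-3'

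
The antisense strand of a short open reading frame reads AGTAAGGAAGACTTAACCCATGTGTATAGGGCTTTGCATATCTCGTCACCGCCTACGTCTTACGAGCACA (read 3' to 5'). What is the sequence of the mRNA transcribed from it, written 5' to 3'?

5'-UCAUUCCUUCUGAAUUGGGUACACAUAUCCCGAAACGUAUAGAGCAGUGGCGGAUGCAGAAUGCUCGUGU-3'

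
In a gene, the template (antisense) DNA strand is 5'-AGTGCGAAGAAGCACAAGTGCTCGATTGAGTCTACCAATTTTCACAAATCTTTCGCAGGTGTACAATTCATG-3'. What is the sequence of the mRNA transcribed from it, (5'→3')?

5'-CAUGAAUUGUACACCUGCGAAAGAUUUGUGAAAAUUGGUAGACUCAAUCGAGCACUUGUGCUUCUUCGCACU-3'

The mRNA has the sequence of the coding strand (reverse complement of the template) with T→U. Reverse complement of AGTGCGAAGAAGCACAAGTGCTCGATTGAGTCTACCAATTTTCACAAATCTTTCGCAGGTGTACAATTCATG is CATGAATTGTACACCTGCGAAAGATTTGTGAAAATTGGTAGACTCAATCGAGCACTTGTGCTTCTTCGCACT; then T→U.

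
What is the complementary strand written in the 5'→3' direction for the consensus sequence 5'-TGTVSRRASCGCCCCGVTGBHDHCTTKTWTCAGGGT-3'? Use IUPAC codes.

5'-ACCCTGAWAMAAGDHDVCABCGGGGCGSTYYSBACA-3'

Standard pairs A↔T, G↔C; ambiguity codes pair R↔Y, K↔M, W↔W, S↔S, B↔V, D↔H. Complement (ACABSYYTSGCGGGGCBACVDHDGAAMAWAGTCCCA), then reverse for 5'→3'.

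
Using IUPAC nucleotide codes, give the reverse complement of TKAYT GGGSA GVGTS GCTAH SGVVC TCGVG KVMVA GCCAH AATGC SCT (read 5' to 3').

Standard pairs A↔T, G↔C; ambiguity codes pair Y↔R, M↔K, S↔S, H↔D, V↔B. Complement (AMTRACCCSTCBCASCGATDSCBBGAGCBCMBKBTCGGTDTTACGSGA), then reverse for 5'→3'.

5'-AGSGCATTDTGGCTBKBMCBCGAGBBCSDTAGCSACBCTSCCCARTMA-3'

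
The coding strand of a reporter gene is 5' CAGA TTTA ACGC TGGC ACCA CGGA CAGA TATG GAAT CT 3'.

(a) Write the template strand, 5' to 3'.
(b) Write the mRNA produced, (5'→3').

(a) 5'-AGATTCCATATCTGTCCGTGGTGCCAGCGTTAAATCTG-3'
(b) 5'-CAGAUUUAACGCUGGCACCACGGACAGAUAUGGAAUCU-3'

(a) The template strand is the reverse complement of the coding strand: complement GTCTAAATTGCGACCGTGGTGCCTGTCTATACCTTAGA, then reverse.
(b) mRNA matches the coding strand with T→U.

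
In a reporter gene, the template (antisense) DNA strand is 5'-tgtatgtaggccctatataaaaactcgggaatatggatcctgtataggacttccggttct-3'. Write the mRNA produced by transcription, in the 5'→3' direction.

5′-AGAACCGGAAGUCCUAUACAGGAUCCAUAUUCCCGAGUUUUUAUAUAGGGCCUACAUACA-3′

The mRNA has the sequence of the coding strand (reverse complement of the template) with T→U. Reverse complement of TGTATGTAGGCCCTATATAAAAACTCGGGAATATGGATCCTGTATAGGACTTCCGGTTCT is AGAACCGGAAGTCCTATACAGGATCCATATTCCCGAGTTTTTATATAGGGCCTACATACA; then T→U.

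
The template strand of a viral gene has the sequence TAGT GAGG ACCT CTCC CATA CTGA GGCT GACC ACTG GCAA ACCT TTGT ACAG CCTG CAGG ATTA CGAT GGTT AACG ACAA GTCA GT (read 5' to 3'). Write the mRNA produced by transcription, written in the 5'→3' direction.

RNA polymerase reads the template 3'→5' and synthesizes mRNA 5'→3' by base-pairing (A→U, T→A, G↔C). The complement of the template is ATCACTCCTGGAGAGGGTATGACTCCGACTGGTGACCGTTTGGAAACATGTCGGACGTCCTAATGCTACCAATTGCTGTTCAGTCA; antiparallel, so 5'→3' the coding strand is ACTGACTTGTCGTTAACCATCGTAATCCTGCAGGCTGTACAAAGGTTTGCCAGTGGTCAGCCTCAGTATGGGAGAGGTCCTCACTA. Replace T with U for the mRNA.

5'-ACUGACUUGUCGUUAACCAUCGUAAUCCUGCAGGCUGUACAAAGGUUUGCCAGUGGUCAGCCUCAGUAUGGGAGAGGUCCUCACUA-3'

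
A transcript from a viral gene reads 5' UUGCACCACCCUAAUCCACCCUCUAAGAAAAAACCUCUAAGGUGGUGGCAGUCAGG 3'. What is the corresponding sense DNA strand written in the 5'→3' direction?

5'-TTGCACCACCCTAATCCACCCTCTAAGAAAAAACCTCTAAGGTGGTGGCAGTCAGG-3'

The coding DNA strand has the same 5'→3' sequence as the mRNA with U replaced by T.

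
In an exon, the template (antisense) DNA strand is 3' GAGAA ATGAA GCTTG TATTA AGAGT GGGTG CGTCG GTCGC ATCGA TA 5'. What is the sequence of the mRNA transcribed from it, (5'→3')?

5'-CUCUUUACUUCGAACAUAAUUCUCACCCACGCAGCCAGCGUAGCUAU-3'

Reading the template 3'→5' as shown, RNA polymerase pairs each base (A→U, T→A, G↔C) to build mRNA 5'→3' directly.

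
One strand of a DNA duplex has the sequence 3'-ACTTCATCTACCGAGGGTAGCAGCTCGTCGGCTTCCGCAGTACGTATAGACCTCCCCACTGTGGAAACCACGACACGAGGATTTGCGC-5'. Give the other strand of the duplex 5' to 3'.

The strand is given 3'→5', so its complement runs 5'→3' in the same left-to-right order: pair each base A↔T, G↔C.

5′-TGAAGTAGATGGCTCCCATCGTCGAGCAGCCGAAGGCGTCATGCATATCTGGAGGGGTGACACCTTTGGTGCTGTGCTCCTAAACGCG-3′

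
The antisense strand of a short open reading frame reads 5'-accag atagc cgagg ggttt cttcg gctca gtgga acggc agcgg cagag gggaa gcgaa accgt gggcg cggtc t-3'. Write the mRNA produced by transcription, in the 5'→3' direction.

The mRNA has the sequence of the coding strand (reverse complement of the template) with T→U. Reverse complement of ACCAGATAGCCGAGGGGTTTCTTCGGCTCAGTGGAACGGCAGCGGCAGAGGGGAAGCGAAACCGTGGGCGCGGTCT is AGACCGCGCCCACGGTTTCGCTTCCCCTCTGCCGCTGCCGTTCCACTGAGCCGAAGAAACCCCTCGGCTATCTGGT; then T→U.

5'-AGACCGCGCCCACGGUUUCGCUUCCCCUCUGCCGCUGCCGUUCCACUGAGCCGAAGAAACCCCUCGGCUAUCUGGU-3'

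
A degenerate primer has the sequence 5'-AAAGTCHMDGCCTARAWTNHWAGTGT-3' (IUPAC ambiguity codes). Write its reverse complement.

Standard pairs A↔T, G↔C; ambiguity codes pair R↔Y, M↔K, W↔W, D↔H, N↔N. Complement (TTTCAGDKHCGGATYTWANDWTCACA), then reverse for 5'→3'.

5'-ACACTWDNAWTYTAGGCHKDGACTTT-3'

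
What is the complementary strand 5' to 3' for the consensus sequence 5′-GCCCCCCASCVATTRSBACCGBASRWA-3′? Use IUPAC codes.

Standard pairs A↔T, G↔C; ambiguity codes pair R↔Y, W↔W, S↔S, B↔V. Complement (CGGGGGGTSGBTAAYSVTGGCVTSYWT), then reverse for 5'→3'.

5'-TWYSTVCGGTVSYAATBGSTGGGGGGC-3'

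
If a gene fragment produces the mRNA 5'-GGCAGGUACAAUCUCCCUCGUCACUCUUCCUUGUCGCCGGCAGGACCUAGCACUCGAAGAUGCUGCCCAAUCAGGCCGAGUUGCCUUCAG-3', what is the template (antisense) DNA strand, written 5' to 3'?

Replace U with T to get the coding DNA strand: GGCAGGTACAATCTCCCTCGTCACTCTTCCTTGTCGCCGGCAGGACCTAGCACTCGAAGATGCTGCCCAATCAGGCCGAGTTGCCTTCAG. The template strand is its reverse complement (complement CCGTCCATGTTAGAGGGAGCAGTGAGAAGGAACAGCGGCCGTCCTGGATCGTGAGCTTCTACGACGGGTTAGTCCGGCTCAACGGAAGTC, then reverse).

5'-CTGAAGGCAACTCGGCCTGATTGGGCAGCATCTTCGAGTGCTAGGTCCTGCCGGCGACAAGGAAGAGTGACGAGGGAGATTGTACCTGCC-3'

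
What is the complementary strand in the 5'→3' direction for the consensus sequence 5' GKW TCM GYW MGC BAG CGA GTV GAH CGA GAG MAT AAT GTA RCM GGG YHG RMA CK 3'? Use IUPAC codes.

5'-MGTKYCDRCCCKGYTACATTATKCTCTCGDTCBACTCGCTVGCKWRCKGAWMC-3'

Standard pairs A↔T, G↔C; ambiguity codes pair R↔Y, M↔K, W↔W, B↔V, H↔D. Complement (CMWAGKCRWKCGVTCGCTCABCTDGCTCTCKTATTACATYGKCCCRDCYKTGM), then reverse for 5'→3'.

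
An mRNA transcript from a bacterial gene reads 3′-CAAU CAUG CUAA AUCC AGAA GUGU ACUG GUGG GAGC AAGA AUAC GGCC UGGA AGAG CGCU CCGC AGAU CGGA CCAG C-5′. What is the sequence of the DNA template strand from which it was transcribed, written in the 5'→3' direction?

Written 5'→3' the mRNA is CGACCAGGCUAGACGCCUCGCGAGAAGGUCCGGCAUAAGAACGAGGGUGGUCAUGUGAAGACCUAAAUCGUACUAAC, so the coding DNA strand is CGACCAGGCTAGACGCCTCGCGAGAAGGTCCGGCATAAGAACGAGGGTGGTCATGTGAAGACCTAAATCGTACTAAC. The template is its reverse complement.

5'-GTTAGTACGATTTAGGTCTTCACATGACCACCCTCGTTCTTATGCCGGACCTTCTCGCGAGGCGTCTAGCCTGGTCG-3'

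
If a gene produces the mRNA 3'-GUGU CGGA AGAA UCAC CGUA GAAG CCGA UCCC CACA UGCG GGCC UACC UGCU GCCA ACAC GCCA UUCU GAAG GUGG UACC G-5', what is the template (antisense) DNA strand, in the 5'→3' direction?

5′-CACAGCCTTCTTAGTGGCATCTTCGGCTAGGGGTGTACGCCCGGATGGACGACGGTTGTGCGGTAAGACTTCCACCATGGC-3′

Written 5'→3' the mRNA is GCCAUGGUGGAAGUCUUACCGCACAACCGUCGUCCAUCCGGGCGUACACCCCUAGCCGAAGAUGCCACUAAGAAGGCUGUG, so the coding DNA strand is GCCATGGTGGAAGTCTTACCGCACAACCGTCGTCCATCCGGGCGTACACCCCTAGCCGAAGATGCCACTAAGAAGGCTGTG. The template is its reverse complement.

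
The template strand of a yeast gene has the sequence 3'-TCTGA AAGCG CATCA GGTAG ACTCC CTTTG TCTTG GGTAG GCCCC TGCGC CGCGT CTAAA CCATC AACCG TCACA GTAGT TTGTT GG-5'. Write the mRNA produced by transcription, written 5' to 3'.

5'-AGACUUUCGCGUAGUCCAUCUGAGGGAAACAGAACCCAUCCGGGGACGCGGCGCAGAUUUGGUAGUUGGCAGUGUCAUCAAACAACC-3'

Reading the template 3'→5' as shown, RNA polymerase pairs each base (A→U, T→A, G↔C) to build mRNA 5'→3' directly.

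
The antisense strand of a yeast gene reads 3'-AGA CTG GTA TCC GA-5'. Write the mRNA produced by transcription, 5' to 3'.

5'-UCUGACCAUAGGCU-3'

Reading the template 3'→5' as shown, RNA polymerase pairs each base (A→U, T→A, G↔C) to build mRNA 5'→3' directly.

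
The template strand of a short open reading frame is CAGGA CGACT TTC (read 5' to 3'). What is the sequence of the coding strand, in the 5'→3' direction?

5'-GAAAGTCGTCCTG-3'

The coding strand is complementary and antiparallel to the template: take the complement (A↔T, G↔C) and reverse.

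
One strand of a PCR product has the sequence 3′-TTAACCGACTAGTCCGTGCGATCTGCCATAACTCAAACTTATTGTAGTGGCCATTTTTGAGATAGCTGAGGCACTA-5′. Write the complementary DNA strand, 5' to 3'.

The strand is given 3'→5', so its complement runs 5'→3' in the same left-to-right order: pair each base A↔T, G↔C.

5'-AATTGGCTGATCAGGCACGCTAGACGGTATTGAGTTTGAATAACATCACCGGTAAAAACTCTATCGACTCCGTGAT-3'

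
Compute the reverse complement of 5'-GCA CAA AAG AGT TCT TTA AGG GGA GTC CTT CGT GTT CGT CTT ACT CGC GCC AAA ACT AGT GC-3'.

5'-GCACTAGTTTTGGCGCGAGTAAGACGAACACGAAGGACTCCCCTTAAAGAACTCTTTTGTGC-3'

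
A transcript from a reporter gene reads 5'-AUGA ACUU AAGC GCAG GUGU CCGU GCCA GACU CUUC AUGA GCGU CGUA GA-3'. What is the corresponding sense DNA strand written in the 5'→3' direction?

5'-ATGAACTTAAGCGCAGGTGTCCGTGCCAGACTCTTCATGAGCGTCGTAGA-3'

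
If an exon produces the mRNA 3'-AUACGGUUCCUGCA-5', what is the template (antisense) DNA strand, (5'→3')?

5'-TATGCCAAGGACGT-3'

Written 5'→3' the mRNA is ACGUCCUUGGCAUA, so the coding DNA strand is ACGTCCTTGGCATA. The template is its reverse complement.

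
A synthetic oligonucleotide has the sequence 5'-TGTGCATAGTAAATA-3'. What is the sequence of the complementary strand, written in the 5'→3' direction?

Pairing A↔T and G↔C gives ACACGTATCATTTAT, running 3'→5'. Reverse for the 5'→3' convention.

5'-TATTTACTATGCACA-3'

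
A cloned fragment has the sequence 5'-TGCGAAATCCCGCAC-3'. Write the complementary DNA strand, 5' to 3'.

5'-GTGCGGGATTTCGCA-3'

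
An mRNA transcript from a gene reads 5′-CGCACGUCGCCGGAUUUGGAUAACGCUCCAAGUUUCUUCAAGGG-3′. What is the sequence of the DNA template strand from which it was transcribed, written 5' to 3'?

Replace U with T to get the coding DNA strand: CGCACGTCGCCGGATTTGGATAACGCTCCAAGTTTCTTCAAGGG. The template strand is its reverse complement (complement GCGTGCAGCGGCCTAAACCTATTGCGAGGTTCAAAGAAGTTCCC, then reverse).

5′-CCCTTGAAGAAACTTGGAGCGTTATCCAAATCCGGCGACGTGCG-3′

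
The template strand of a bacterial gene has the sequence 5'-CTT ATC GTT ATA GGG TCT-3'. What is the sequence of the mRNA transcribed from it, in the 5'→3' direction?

RNA polymerase reads the template 3'→5' and synthesizes mRNA 5'→3' by base-pairing (A→U, T→A, G↔C). The complement of the template is GAATAGCAATATCCCAGA; antiparallel, so 5'→3' the coding strand is AGACCCTATAACGATAAG. Replace T with U for the mRNA.

5'-AGACCCUAUAACGAUAAG-3'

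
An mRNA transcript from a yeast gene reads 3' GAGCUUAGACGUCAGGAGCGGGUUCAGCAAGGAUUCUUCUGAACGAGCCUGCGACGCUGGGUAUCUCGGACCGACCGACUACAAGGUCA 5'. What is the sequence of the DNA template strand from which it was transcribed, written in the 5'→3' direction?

Written 5'→3' the mRNA is ACUGGAACAUCAGCCAGCCAGGCUCUAUGGGUCGCAGCGUCCGAGCAAGUCUUCUUAGGAACGACUUGGGCGAGGACUGCAGAUUCGAG, so the coding DNA strand is ACTGGAACATCAGCCAGCCAGGCTCTATGGGTCGCAGCGTCCGAGCAAGTCTTCTTAGGAACGACTTGGGCGAGGACTGCAGATTCGAG. The template is its reverse complement.

5'-CTCGAATCTGCAGTCCTCGCCCAAGTCGTTCCTAAGAAGACTTGCTCGGACGCTGCGACCCATAGAGCCTGGCTGGCTGATGTTCCAGT-3'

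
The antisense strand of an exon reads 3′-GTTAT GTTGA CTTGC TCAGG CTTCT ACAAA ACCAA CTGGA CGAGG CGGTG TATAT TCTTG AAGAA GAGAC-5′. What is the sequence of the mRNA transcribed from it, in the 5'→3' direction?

Reading the template 3'→5' as shown, RNA polymerase pairs each base (A→U, T→A, G↔C) to build mRNA 5'→3' directly.

5'-CAAUACAACUGAACGAGUCCGAAGAUGUUUUGGUUGACCUGCUCCGCCACAUAUAAGAACUUCUUCUCUG-3'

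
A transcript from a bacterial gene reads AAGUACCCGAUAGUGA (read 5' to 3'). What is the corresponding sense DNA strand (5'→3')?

5'-AAGTACCCGATAGTGA-3'

The coding DNA strand has the same 5'→3' sequence as the mRNA with U replaced by T.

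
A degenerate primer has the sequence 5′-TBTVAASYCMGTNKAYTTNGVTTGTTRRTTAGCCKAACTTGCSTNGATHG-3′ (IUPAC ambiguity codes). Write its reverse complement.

Standard pairs A↔T, G↔C; ambiguity codes pair R↔Y, M↔K, S↔S, B↔V, H↔D, N↔N. Complement (AVABTTSRGKCANMTRAANCBAACAAYYAATCGGMTTGAACGSANCTADC), then reverse for 5'→3'.

5'-CDATCNASGCAAGTTMGGCTAAYYAACAABCNAARTMNACKGRSTTBAVA-3'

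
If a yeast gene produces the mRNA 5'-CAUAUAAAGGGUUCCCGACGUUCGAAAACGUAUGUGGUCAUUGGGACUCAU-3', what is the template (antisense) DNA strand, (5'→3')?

Replace U with T to get the coding DNA strand: CATATAAAGGGTTCCCGACGTTCGAAAACGTATGTGGTCATTGGGACTCAT. The template strand is its reverse complement (complement GTATATTTCCCAAGGGCTGCAAGCTTTTGCATACACCAGTAACCCTGAGTA, then reverse).

5'-ATGAGTCCCAATGACCACATACGTTTTCGAACGTCGGGAACCCTTTATATG-3'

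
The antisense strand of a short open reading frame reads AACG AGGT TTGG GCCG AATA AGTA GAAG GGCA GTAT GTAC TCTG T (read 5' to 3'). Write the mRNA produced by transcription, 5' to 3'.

5'-ACAGAGUACAUACUGCCCUUCUACUUAUUCGGCCCAAACCUCGUU-3'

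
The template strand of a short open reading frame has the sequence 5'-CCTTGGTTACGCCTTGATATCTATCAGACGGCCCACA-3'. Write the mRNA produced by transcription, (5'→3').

RNA polymerase reads the template 3'→5' and synthesizes mRNA 5'→3' by base-pairing (A→U, T→A, G↔C). The complement of the template is GGAACCAATGCGGAACTATAGATAGTCTGCCGGGTGT; antiparallel, so 5'→3' the coding strand is TGTGGGCCGTCTGATAGATATCAAGGCGTAACCAAGG. Replace T with U for the mRNA.

5′-UGUGGGCCGUCUGAUAGAUAUCAAGGCGUAACCAAGG-3′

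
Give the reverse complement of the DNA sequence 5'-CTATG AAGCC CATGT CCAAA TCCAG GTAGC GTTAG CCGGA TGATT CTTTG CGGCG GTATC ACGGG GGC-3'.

Complement each base (A↔T, G↔C): GATACTTCGGGTACAGGTTTAGGTCCATCGCAATCGGCCTACTAAGAAACGCCGCCATAGTGCCCCCG. Then reverse.

5'-GCCCCCGTGATACCGCCGCAAAGAATCATCCGGCTAACGCTACCTGGATTTGGACATGGGCTTCATAG-3'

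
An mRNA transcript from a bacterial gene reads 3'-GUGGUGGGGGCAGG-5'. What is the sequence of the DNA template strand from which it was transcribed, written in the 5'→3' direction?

Written 5'→3' the mRNA is GGACGGGGGUGGUG, so the coding DNA strand is GGACGGGGGTGGTG. The template is its reverse complement.

5'-CACCACCCCCGTCC-3'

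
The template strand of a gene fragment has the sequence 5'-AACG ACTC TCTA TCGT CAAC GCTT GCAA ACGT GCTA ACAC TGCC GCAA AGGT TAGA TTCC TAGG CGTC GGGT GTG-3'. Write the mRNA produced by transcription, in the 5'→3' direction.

The mRNA has the sequence of the coding strand (reverse complement of the template) with T→U. Reverse complement of AACGACTCTCTATCGTCAACGCTTGCAAACGTGCTAACACTGCCGCAAAGGTTAGATTCCTAGGCGTCGGGTGTG is CACACCCGACGCCTAGGAATCTAACCTTTGCGGCAGTGTTAGCACGTTTGCAAGCGTTGACGATAGAGAGTCGTT; then T→U.

5'-CACACCCGACGCCUAGGAAUCUAACCUUUGCGGCAGUGUUAGCACGUUUGCAAGCGUUGACGAUAGAGAGUCGUU-3'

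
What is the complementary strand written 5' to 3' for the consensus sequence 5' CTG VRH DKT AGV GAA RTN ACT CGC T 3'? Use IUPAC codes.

5'-AGCGAGTNAYTTCBCTAMHDYBCAG-3'

Standard pairs A↔T, G↔C; ambiguity codes pair R↔Y, K↔M, D↔H, V↔B, N↔N. Complement (GACBYDHMATCBCTTYANTGAGCGA), then reverse for 5'→3'.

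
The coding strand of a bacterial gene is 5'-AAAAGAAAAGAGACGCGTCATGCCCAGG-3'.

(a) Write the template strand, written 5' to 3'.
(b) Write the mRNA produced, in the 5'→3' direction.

(a) 5'-CCTGGGCATGACGCGTCTCTTTTCTTTT-3'
(b) 5′-AAAAGAAAAGAGACGCGUCAUGCCCAGG-3′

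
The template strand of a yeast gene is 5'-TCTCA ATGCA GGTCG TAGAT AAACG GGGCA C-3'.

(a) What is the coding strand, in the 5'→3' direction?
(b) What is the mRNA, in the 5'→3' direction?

(a) 5'-GTGCCCCGTTTATCTACGACCTGCATTGAGA-3'
(b) 5'-GUGCCCCGUUUAUCUACGACCUGCAUUGAGA-3'

(a) The coding strand is the reverse complement of the template: complement AGAGTTACGTCCAGCATCTATTTGCCCCGTG, then reverse.
(b) mRNA has the coding-strand sequence with T→U.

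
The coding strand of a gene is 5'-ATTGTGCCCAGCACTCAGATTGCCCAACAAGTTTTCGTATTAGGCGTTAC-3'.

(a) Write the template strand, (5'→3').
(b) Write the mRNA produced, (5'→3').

(a) The template strand is the reverse complement of the coding strand: complement TAACACGGGTCGTGAGTCTAACGGGTTGTTCAAAAGCATAATCCGCAATG, then reverse.
(b) mRNA matches the coding strand with T→U.

(a) 5'-GTAACGCCTAATACGAAAACTTGTTGGGCAATCTGAGTGCTGGGCACAAT-3'
(b) 5′-AUUGUGCCCAGCACUCAGAUUGCCCAACAAGUUUUCGUAUUAGGCGUUAC-3′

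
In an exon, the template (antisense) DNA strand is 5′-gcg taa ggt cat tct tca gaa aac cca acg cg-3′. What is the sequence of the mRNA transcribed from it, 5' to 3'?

The mRNA has the sequence of the coding strand (reverse complement of the template) with T→U. Reverse complement of GCGTAAGGTCATTCTTCAGAAAACCCAACGCG is CGCGTTGGGTTTTCTGAAGAATGACCTTACGC; then T→U.

5′-CGCGUUGGGUUUUCUGAAGAAUGACCUUACGC-3′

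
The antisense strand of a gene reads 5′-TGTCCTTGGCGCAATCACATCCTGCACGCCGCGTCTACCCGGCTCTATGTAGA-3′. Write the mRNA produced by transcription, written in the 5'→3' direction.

5'-UCUACAUAGAGCCGGGUAGACGCGGCGUGCAGGAUGUGAUUGCGCCAAGGACA-3'

The mRNA has the sequence of the coding strand (reverse complement of the template) with T→U. Reverse complement of TGTCCTTGGCGCAATCACATCCTGCACGCCGCGTCTACCCGGCTCTATGTAGA is TCTACATAGAGCCGGGTAGACGCGGCGTGCAGGATGTGATTGCGCCAAGGACA; then T→U.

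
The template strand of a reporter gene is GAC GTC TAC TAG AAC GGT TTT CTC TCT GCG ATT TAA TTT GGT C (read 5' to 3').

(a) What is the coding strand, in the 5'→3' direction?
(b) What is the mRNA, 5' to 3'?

(a) 5'-GACCAAATTAAATCGCAGAGAGAAAACCGTTCTAGTAGACGTC-3'
(b) 5'-GACCAAAUUAAAUCGCAGAGAGAAAACCGUUCUAGUAGACGUC-3'

(a) The coding strand is the reverse complement of the template: complement CTGCAGATGATCTTGCCAAAAGAGAGACGCTAAATTAAACCAG, then reverse.
(b) mRNA has the coding-strand sequence with T→U.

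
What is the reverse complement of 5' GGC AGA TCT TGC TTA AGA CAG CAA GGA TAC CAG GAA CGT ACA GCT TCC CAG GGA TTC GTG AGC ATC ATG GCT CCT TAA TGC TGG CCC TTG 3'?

5'-CAAGGGCCAGCATTAAGGAGCCATGATGCTCACGAATCCCTGGGAAGCTGTACGTTCCTGGTATCCTTGCTGTCTTAAGCAAGATCTGCC-3'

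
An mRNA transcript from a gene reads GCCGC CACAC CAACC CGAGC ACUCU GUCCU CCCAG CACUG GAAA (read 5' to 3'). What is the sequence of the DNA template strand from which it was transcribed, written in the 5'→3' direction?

Replace U with T to get the coding DNA strand: GCCGCCACACCAACCCGAGCACTCTGTCCTCCCAGCACTGGAAA. The template strand is its reverse complement (complement CGGCGGTGTGGTTGGGCTCGTGAGACAGGAGGGTCGTGACCTTT, then reverse).

5'-TTTCCAGTGCTGGGAGGACAGAGTGCTCGGGTTGGTGTGGCGGC-3'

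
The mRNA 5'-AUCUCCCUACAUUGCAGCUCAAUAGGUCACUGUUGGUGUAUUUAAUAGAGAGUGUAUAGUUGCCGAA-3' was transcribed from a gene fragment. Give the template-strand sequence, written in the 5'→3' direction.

5'-TTCGGCAACTATACACTCTCTATTAAATACACCAACAGTGACCTATTGAGCTGCAATGTAGGGAGAT-3'

Replace U with T to get the coding DNA strand: ATCTCCCTACATTGCAGCTCAATAGGTCACTGTTGGTGTATTTAATAGAGAGTGTATAGTTGCCGAA. The template strand is its reverse complement (complement TAGAGGGATGTAACGTCGAGTTATCCAGTGACAACCACATAAATTATCTCTCACATATCAACGGCTT, then reverse).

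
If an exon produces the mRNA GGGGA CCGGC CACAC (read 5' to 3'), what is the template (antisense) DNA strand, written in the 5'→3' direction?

Replace U with T to get the coding DNA strand: GGGGACCGGCCACAC. The template strand is its reverse complement (complement CCCCTGGCCGGTGTG, then reverse).

5'-GTGTGGCCGGTCCCC-3'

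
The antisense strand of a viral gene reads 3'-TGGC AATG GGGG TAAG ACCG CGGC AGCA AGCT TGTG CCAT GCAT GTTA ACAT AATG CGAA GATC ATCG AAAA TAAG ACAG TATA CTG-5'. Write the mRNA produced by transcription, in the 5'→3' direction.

Reading the template 3'→5' as shown, RNA polymerase pairs each base (A→U, T→A, G↔C) to build mRNA 5'→3' directly.

5'-ACCGUUACCCCCAUUCUGGCGCCGUCGUUCGAACACGGUACGUACAAUUGUAUUACGCUUCUAGUAGCUUUUAUUCUGUCAUAUGAC-3'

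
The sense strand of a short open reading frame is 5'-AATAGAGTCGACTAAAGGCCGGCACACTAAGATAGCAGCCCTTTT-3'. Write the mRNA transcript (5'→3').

The mRNA is synthesized from the template strand, so it matches the coding strand with T replaced by U.

5'-AAUAGAGUCGACUAAAGGCCGGCACACUAAGAUAGCAGCCCUUUU-3'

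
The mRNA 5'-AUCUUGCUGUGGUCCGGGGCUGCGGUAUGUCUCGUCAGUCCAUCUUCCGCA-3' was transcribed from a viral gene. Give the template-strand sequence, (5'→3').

Replace U with T to get the coding DNA strand: ATCTTGCTGTGGTCCGGGGCTGCGGTATGTCTCGTCAGTCCATCTTCCGCA. The template strand is its reverse complement (complement TAGAACGACACCAGGCCCCGACGCCATACAGAGCAGTCAGGTAGAAGGCGT, then reverse).

5'-TGCGGAAGATGGACTGACGAGACATACCGCAGCCCCGGACCACAGCAAGAT-3'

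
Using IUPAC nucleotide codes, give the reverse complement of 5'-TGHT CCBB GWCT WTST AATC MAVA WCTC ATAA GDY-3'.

5'-RHCTTATGAGWTBTKGATTASAWAGWCVVGGADCA-3'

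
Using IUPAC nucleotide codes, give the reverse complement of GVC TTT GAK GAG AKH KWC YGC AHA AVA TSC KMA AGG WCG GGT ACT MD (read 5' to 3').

Standard pairs A↔T, G↔C; ambiguity codes pair Y↔R, M↔K, W↔W, S↔S, D↔H, V↔B. Complement (CBGAAACTMCTCTMDMWGRCGTDTTBTASGMKTTCCWGCCCATGAKH), then reverse for 5'→3'.

5'-HKAGTACCCGWCCTTKMGSATBTTDTGCRGWMDMTCTCMTCAAAGBC-3'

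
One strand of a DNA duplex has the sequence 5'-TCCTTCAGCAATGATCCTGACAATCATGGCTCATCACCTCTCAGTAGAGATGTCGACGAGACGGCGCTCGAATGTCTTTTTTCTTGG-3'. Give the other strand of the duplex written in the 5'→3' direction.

5′-CCAAGAAAAAAGACATTCGAGCGCCGTCTCGTCGACATCTCTACTGAGAGGTGATGAGCCATGATTGTCAGGATCATTGCTGAAGGA-3′

Pairing A↔T and G↔C gives AGGAAGTCGTTACTAGGACTGTTAGTACCGAGTAGTGGAGAGTCATCTCTACAGCTGCTCTGCCGCGAGCTTACAGAAAAAAGAACC, running 3'→5'. Reverse for the 5'→3' convention.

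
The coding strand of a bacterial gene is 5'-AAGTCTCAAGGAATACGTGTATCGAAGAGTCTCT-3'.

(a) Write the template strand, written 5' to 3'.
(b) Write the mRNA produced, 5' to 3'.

(a) The template strand is the reverse complement of the coding strand: complement TTCAGAGTTCCTTATGCACATAGCTTCTCAGAGA, then reverse.
(b) mRNA matches the coding strand with T→U.

(a) 5'-AGAGACTCTTCGATACACGTATTCCTTGAGACTT-3'
(b) 5'-AAGUCUCAAGGAAUACGUGUAUCGAAGAGUCUCU-3'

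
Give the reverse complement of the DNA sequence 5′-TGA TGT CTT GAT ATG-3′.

Complement each base (A↔T, G↔C): ACTACAGAACTATAC. Then reverse.

5'-CATATCAAGACATCA-3'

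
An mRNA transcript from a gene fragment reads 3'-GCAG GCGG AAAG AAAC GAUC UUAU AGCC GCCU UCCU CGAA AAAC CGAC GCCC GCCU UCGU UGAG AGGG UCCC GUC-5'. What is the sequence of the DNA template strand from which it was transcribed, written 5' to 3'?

5'-CGTCCGCCTTTCTTTGCTAGAATATCGGCGGAAGGAGCTTTTTGGCTGCGGGCGGAAGCAACTCTCCCAGGGCAG-3'

Written 5'→3' the mRNA is CUGCCCUGGGAGAGUUGCUUCCGCCCGCAGCCAAAAAGCUCCUUCCGCCGAUAUUCUAGCAAAGAAAGGCGGACG, so the coding DNA strand is CTGCCCTGGGAGAGTTGCTTCCGCCCGCAGCCAAAAAGCTCCTTCCGCCGATATTCTAGCAAAGAAAGGCGGACG. The template is its reverse complement.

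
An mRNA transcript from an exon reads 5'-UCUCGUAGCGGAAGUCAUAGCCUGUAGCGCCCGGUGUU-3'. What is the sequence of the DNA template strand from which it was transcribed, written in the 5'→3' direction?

5'-AACACCGGGCGCTACAGGCTATGACTTCCGCTACGAGA-3'

Replace U with T to get the coding DNA strand: TCTCGTAGCGGAAGTCATAGCCTGTAGCGCCCGGTGTT. The template strand is its reverse complement (complement AGAGCATCGCCTTCAGTATCGGACATCGCGGGCCACAA, then reverse).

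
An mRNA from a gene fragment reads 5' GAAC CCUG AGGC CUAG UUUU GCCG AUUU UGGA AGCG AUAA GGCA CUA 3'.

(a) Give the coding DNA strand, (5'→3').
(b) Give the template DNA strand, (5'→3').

(a) 5′-GAACCCTGAGGCCTAGTTTTGCCGATTTTGGAAGCGATAAGGCACTA-3′
(b) 5′-TAGTGCCTTATCGCTTCCAAAATCGGCAAAACTAGGCCTCAGGGTTC-3′

(a) The coding strand matches the mRNA with U→T.
(b) The template strand is the reverse complement of the coding strand.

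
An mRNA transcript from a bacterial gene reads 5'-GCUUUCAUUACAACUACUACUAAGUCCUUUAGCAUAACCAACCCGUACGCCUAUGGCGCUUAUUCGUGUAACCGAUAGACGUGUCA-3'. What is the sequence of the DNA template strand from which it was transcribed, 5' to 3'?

5'-TGACACGTCTATCGGTTACACGAATAAGCGCCATAGGCGTACGGGTTGGTTATGCTAAAGGACTTAGTAGTAGTTGTAATGAAAGC-3'

Replace U with T to get the coding DNA strand: GCTTTCATTACAACTACTACTAAGTCCTTTAGCATAACCAACCCGTACGCCTATGGCGCTTATTCGTGTAACCGATAGACGTGTCA. The template strand is its reverse complement (complement CGAAAGTAATGTTGATGATGATTCAGGAAATCGTATTGGTTGGGCATGCGGATACCGCGAATAAGCACATTGGCTATCTGCACAGT, then reverse).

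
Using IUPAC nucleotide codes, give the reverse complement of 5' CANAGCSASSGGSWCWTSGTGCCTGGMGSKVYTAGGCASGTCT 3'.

5′-AGACSTGCCTARBMSCKCCAGGCACSAWGWSCCSSTSGCTNTG-3′

Standard pairs A↔T, G↔C; ambiguity codes pair Y↔R, M↔K, W↔W, S↔S, V↔B, N↔N. Complement (GTNTCGSTSSCCSWGWASCACGGACCKCSMBRATCCGTSCAGA), then reverse for 5'→3'.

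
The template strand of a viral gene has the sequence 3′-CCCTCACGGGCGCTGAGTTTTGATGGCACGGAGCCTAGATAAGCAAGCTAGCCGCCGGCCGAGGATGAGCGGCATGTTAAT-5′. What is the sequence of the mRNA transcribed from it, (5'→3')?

Reading the template 3'→5' as shown, RNA polymerase pairs each base (A→U, T→A, G↔C) to build mRNA 5'→3' directly.

5′-GGGAGUGCCCGCGACUCAAAACUACCGUGCCUCGGAUCUAUUCGUUCGAUCGGCGGCCGGCUCCUACUCGCCGUACAAUUA-3′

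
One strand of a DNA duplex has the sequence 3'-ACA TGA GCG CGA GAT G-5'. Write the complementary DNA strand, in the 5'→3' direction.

5'-TGTACTCGCGCTCTAC-3'

The strand is given 3'→5', so its complement runs 5'→3' in the same left-to-right order: pair each base A↔T, G↔C.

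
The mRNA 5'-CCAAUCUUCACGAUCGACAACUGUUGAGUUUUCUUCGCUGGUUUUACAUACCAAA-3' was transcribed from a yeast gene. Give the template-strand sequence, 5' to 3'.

5'-TTTGGTATGTAAAACCAGCGAAGAAAACTCAACAGTTGTCGATCGTGAAGATTGG-3'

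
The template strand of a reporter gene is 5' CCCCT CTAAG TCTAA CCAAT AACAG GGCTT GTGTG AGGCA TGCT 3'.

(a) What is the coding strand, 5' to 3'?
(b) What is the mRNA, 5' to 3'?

(a) 5'-AGCATGCCTCACACAAGCCCTGTTATTGGTTAGACTTAGAGGGG-3'
(b) 5'-AGCAUGCCUCACACAAGCCCUGUUAUUGGUUAGACUUAGAGGGG-3'

(a) The coding strand is the reverse complement of the template: complement GGGGAGATTCAGATTGGTTATTGTCCCGAACACACTCCGTACGA, then reverse.
(b) mRNA has the coding-strand sequence with T→U.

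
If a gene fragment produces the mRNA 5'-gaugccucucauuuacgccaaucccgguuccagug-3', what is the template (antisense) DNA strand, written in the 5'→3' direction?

5′-CACTGGAACCGGGATTGGCGTAAATGAGAGGCATC-3′

Replace U with T to get the coding DNA strand: GATGCCTCTCATTTACGCCAATCCCGGTTCCAGTG. The template strand is its reverse complement (complement CTACGGAGAGTAAATGCGGTTAGGGCCAAGGTCAC, then reverse).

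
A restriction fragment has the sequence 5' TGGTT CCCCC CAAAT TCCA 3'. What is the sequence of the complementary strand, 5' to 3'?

The complement of TGGTTCCCCCCAAATTCCA is ACCAAGGGGGGTTTAAGGT (A↔T, G↔C). DNA strands are antiparallel, so the complementary strand runs 3'→5'; reversing gives the 5'→3' form.

5'-TGGAATTTGGGGGGAACCA-3'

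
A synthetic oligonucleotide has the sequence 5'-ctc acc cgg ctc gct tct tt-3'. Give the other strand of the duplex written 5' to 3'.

5'-AAAGAAGCGAGCCGGGTGAG-3'

The complement of CTCACCCGGCTCGCTTCTTT is GAGTGGGCCGAGCGAAGAAA (A↔T, G↔C). DNA strands are antiparallel, so the complementary strand runs 3'→5'; reversing gives the 5'→3' form.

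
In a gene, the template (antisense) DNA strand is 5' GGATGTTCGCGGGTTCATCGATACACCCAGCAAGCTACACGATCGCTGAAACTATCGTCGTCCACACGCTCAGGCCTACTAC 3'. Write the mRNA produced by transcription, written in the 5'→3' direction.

RNA polymerase reads the template 3'→5' and synthesizes mRNA 5'→3' by base-pairing (A→U, T→A, G↔C). The complement of the template is CCTACAAGCGCCCAAGTAGCTATGTGGGTCGTTCGATGTGCTAGCGACTTTGATAGCAGCAGGTGTGCGAGTCCGGATGATG; antiparallel, so 5'→3' the coding strand is GTAGTAGGCCTGAGCGTGTGGACGACGATAGTTTCAGCGATCGTGTAGCTTGCTGGGTGTATCGATGAACCCGCGAACATCC. Replace T with U for the mRNA.

5'-GUAGUAGGCCUGAGCGUGUGGACGACGAUAGUUUCAGCGAUCGUGUAGCUUGCUGGGUGUAUCGAUGAACCCGCGAACAUCC-3'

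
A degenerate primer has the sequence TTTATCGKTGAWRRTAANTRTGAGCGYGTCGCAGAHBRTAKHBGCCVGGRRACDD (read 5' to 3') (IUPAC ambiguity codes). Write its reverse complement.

Standard pairs A↔T, G↔C; ambiguity codes pair R↔Y, K↔M, W↔W, B↔V, D↔H, N↔N. Complement (AAATAGCMACTWYYATTNAYACTCGCRCAGCGTCTDVYATMDVCGGBCCYYTGHH), then reverse for 5'→3'.

5'-HHGTYYCCBGGCVDMTAYVDTCTGCGACRCGCTCAYANTTAYYWTCAMCGATAAA-3'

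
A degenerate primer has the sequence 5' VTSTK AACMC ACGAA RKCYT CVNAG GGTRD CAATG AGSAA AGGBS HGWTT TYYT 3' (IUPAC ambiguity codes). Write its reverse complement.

5'-ARRAAAWCDSVCCTTTSCTCATTGHYACCCTNBGARGMYTTCGTGKGTTMASAB-3'

Standard pairs A↔T, G↔C; ambiguity codes pair R↔Y, M↔K, W↔W, S↔S, B↔V, D↔H, N↔N. Complement (BASAMTTGKGTGCTTYMGRAGBNTCCCAYHGTTACTCSTTTCCVSDCWAAARRA), then reverse for 5'→3'.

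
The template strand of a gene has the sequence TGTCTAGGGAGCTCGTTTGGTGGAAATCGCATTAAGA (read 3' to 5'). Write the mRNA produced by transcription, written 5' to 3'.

Reading the template 3'→5' as shown, RNA polymerase pairs each base (A→U, T→A, G↔C) to build mRNA 5'→3' directly.

5'-ACAGAUCCCUCGAGCAAACCACCUUUAGCGUAAUUCU-3'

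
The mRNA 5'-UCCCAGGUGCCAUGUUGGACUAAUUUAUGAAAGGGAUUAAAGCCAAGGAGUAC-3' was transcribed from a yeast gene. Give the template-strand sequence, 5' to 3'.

5'-GTACTCCTTGGCTTTAATCCCTTTCATAAATTAGTCCAACATGGCACCTGGGA-3'

Replace U with T to get the coding DNA strand: TCCCAGGTGCCATGTTGGACTAATTTATGAAAGGGATTAAAGCCAAGGAGTAC. The template strand is its reverse complement (complement AGGGTCCACGGTACAACCTGATTAAATACTTTCCCTAATTTCGGTTCCTCATG, then reverse).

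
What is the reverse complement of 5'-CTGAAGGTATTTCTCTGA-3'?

5'-TCAGAGAAATACCTTCAG-3'

Reading the sequence 3'→5' and pairing each base (A↔T, G↔C) gives the reverse complement directly.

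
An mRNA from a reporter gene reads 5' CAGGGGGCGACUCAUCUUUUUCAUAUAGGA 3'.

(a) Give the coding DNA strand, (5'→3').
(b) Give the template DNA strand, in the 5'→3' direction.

(a) 5'-CAGGGGGCGACTCATCTTTTTCATATAGGA-3'
(b) 5'-TCCTATATGAAAAAGATGAGTCGCCCCCTG-3'

(a) The coding strand matches the mRNA with U→T.
(b) The template strand is the reverse complement of the coding strand.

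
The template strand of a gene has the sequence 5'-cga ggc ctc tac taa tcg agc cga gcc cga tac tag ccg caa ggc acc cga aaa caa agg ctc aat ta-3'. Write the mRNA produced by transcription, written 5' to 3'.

5'-UAAUUGAGCCUUUGUUUUCGGGUGCCUUGCGGCUAGUAUCGGGCUCGGCUCGAUUAGUAGAGGCCUCG-3'

The mRNA has the sequence of the coding strand (reverse complement of the template) with T→U. Reverse complement of CGAGGCCTCTACTAATCGAGCCGAGCCCGATACTAGCCGCAAGGCACCCGAAAACAAAGGCTCAATTA is TAATTGAGCCTTTGTTTTCGGGTGCCTTGCGGCTAGTATCGGGCTCGGCTCGATTAGTAGAGGCCTCG; then T→U.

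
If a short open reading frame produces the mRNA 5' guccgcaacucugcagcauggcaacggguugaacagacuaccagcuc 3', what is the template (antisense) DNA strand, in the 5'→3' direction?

5'-GAGCTGGTAGTCTGTTCAACCCGTTGCCATGCTGCAGAGTTGCGGAC-3'

Replace U with T to get the coding DNA strand: GTCCGCAACTCTGCAGCATGGCAACGGGTTGAACAGACTACCAGCTC. The template strand is its reverse complement (complement CAGGCGTTGAGACGTCGTACCGTTGCCCAACTTGTCTGATGGTCGAG, then reverse).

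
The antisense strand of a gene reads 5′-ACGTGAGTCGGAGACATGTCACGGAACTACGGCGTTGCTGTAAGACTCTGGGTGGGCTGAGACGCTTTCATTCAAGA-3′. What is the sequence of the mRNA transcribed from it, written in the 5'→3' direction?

The mRNA has the sequence of the coding strand (reverse complement of the template) with T→U. Reverse complement of ACGTGAGTCGGAGACATGTCACGGAACTACGGCGTTGCTGTAAGACTCTGGGTGGGCTGAGACGCTTTCATTCAAGA is TCTTGAATGAAAGCGTCTCAGCCCACCCAGAGTCTTACAGCAACGCCGTAGTTCCGTGACATGTCTCCGACTCACGT; then T→U.

5'-UCUUGAAUGAAAGCGUCUCAGCCCACCCAGAGUCUUACAGCAACGCCGUAGUUCCGUGACAUGUCUCCGACUCACGU-3'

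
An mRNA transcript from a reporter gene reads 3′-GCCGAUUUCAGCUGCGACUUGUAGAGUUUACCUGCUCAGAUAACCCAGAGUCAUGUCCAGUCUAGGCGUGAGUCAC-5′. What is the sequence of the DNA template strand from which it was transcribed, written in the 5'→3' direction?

5'-CGGCTAAAGTCGACGCTGAACATCTCAAATGGACGAGTCTATTGGGTCTCAGTACAGGTCAGATCCGCACTCAGTG-3'

Written 5'→3' the mRNA is CACUGAGUGCGGAUCUGACCUGUACUGAGACCCAAUAGACUCGUCCAUUUGAGAUGUUCAGCGUCGACUUUAGCCG, so the coding DNA strand is CACTGAGTGCGGATCTGACCTGTACTGAGACCCAATAGACTCGTCCATTTGAGATGTTCAGCGTCGACTTTAGCCG. The template is its reverse complement.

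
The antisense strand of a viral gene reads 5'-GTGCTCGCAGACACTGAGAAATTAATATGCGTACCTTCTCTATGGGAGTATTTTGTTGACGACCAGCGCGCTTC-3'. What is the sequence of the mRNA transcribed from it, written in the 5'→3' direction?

5'-GAAGCGCGCUGGUCGUCAACAAAAUACUCCCAUAGAGAAGGUACGCAUAUUAAUUUCUCAGUGUCUGCGAGCAC-3'

RNA polymerase reads the template 3'→5' and synthesizes mRNA 5'→3' by base-pairing (A→U, T→A, G↔C). The complement of the template is CACGAGCGTCTGTGACTCTTTAATTATACGCATGGAAGAGATACCCTCATAAAACAACTGCTGGTCGCGCGAAG; antiparallel, so 5'→3' the coding strand is GAAGCGCGCTGGTCGTCAACAAAATACTCCCATAGAGAAGGTACGCATATTAATTTCTCAGTGTCTGCGAGCAC. Replace T with U for the mRNA.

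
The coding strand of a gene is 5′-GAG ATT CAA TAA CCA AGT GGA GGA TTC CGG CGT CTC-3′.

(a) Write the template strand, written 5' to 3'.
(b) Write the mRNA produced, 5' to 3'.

(a) The template strand is the reverse complement of the coding strand: complement CTCTAAGTTATTGGTTCACCTCCTAAGGCCGCAGAG, then reverse.
(b) mRNA matches the coding strand with T→U.

(a) 5'-GAGACGCCGGAATCCTCCACTTGGTTATTGAATCTC-3'
(b) 5'-GAGAUUCAAUAACCAAGUGGAGGAUUCCGGCGUCUC-3'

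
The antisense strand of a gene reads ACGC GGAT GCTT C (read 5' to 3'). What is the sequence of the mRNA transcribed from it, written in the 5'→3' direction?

RNA polymerase reads the template 3'→5' and synthesizes mRNA 5'→3' by base-pairing (A→U, T→A, G↔C). The complement of the template is TGCGCCTACGAAG; antiparallel, so 5'→3' the coding strand is GAAGCATCCGCGT. Replace T with U for the mRNA.

5'-GAAGCAUCCGCGU-3'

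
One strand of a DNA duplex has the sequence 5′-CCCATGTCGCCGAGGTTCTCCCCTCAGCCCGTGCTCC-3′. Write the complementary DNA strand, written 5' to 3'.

5′-GGAGCACGGGCTGAGGGGAGAACCTCGGCGACATGGG-3′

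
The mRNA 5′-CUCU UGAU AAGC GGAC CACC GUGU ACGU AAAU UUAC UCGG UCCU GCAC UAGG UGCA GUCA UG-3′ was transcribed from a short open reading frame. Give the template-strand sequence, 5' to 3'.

5'-CATGACTGCACCTAGTGCAGGACCGAGTAAATTTACGTACACGGTGGTCCGCTTATCAAGAG-3'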